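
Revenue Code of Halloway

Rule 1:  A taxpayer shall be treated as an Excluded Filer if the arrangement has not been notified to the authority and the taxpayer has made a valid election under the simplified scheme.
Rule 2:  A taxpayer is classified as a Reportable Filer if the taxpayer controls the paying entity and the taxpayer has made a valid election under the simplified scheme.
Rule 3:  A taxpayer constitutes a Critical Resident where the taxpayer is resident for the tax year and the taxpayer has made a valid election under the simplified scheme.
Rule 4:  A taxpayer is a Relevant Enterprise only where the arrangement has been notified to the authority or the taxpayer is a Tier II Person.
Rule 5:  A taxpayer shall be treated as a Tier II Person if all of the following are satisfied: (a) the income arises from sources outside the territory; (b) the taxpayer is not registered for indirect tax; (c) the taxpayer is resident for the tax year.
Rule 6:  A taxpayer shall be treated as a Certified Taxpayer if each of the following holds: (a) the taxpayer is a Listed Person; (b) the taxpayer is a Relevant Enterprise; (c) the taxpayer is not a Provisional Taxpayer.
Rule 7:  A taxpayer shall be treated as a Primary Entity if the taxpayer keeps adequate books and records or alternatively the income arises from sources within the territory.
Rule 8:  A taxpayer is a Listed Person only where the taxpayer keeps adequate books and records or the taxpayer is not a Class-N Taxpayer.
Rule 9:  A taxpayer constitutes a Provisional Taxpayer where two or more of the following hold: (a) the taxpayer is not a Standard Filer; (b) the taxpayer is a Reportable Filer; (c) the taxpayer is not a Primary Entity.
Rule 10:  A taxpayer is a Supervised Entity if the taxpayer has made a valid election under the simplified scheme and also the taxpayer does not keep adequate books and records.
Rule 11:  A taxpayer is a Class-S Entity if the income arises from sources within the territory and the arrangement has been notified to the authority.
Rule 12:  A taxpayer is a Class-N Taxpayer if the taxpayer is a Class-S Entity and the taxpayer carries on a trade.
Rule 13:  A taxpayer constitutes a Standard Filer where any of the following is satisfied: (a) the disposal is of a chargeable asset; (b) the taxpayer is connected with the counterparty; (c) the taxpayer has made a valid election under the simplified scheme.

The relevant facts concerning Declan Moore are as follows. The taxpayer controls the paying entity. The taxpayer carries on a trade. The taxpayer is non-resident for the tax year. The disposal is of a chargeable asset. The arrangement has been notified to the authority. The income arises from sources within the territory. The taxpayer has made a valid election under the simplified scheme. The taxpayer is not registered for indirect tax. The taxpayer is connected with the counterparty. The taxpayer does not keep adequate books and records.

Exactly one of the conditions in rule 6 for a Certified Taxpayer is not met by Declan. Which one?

Listed Person

rule 11 — Class-S Entity: [the income arises from sources within the territory? yes] AND [the arrangement has been notified to the authority? yes] → satisfied.
rule 12 — Class-N Taxpayer: [Class-S Entity (rule 11)? yes] AND [the taxpayer carries on a trade? yes] → satisfied.
rule 8 — Listed Person: [the taxpayer keeps adequate books and records? no] OR [not a Class-N Taxpayer (rule 12)? no] → not satisfied.
rule 5 — Tier II Person: [the income arises from sources outside the territory? no] AND [the taxpayer is not registered for indirect tax? yes] AND [the taxpayer is resident for the tax year? no] → not satisfied.
rule 4 — Relevant Enterprise: [the arrangement has been notified to the authority? yes] OR [Tier II Person (rule 5)? no] → satisfied.
rule 13 — Standard Filer: [the disposal is of a chargeable asset? yes] OR [the taxpayer is connected with the counterparty? yes] OR [the taxpayer has made a valid election under the simplified scheme? yes] → satisfied.
rule 2 — Reportable Filer: [the taxpayer controls the paying entity? yes] AND [the taxpayer has made a valid election under the simplified scheme? yes] → satisfied.
rule 7 — Primary Entity: [the taxpayer keeps adequate books and records? no] OR [the income arises from sources within the territory? yes] → satisfied.
rule 9 — Provisional Taxpayer: not a Standard Filer (rule 13)? no; Reportable Filer (rule 2)? yes; not a Primary Entity (rule 7)? no — 1 of 3 hold (need ≥2) → not satisfied.
rule 6 — Certified Taxpayer: [Listed Person (rule 8)? no] AND [Relevant Enterprise (rule 4)? yes] AND [not a Provisional Taxpayer (rule 9)? yes] → not satisfied.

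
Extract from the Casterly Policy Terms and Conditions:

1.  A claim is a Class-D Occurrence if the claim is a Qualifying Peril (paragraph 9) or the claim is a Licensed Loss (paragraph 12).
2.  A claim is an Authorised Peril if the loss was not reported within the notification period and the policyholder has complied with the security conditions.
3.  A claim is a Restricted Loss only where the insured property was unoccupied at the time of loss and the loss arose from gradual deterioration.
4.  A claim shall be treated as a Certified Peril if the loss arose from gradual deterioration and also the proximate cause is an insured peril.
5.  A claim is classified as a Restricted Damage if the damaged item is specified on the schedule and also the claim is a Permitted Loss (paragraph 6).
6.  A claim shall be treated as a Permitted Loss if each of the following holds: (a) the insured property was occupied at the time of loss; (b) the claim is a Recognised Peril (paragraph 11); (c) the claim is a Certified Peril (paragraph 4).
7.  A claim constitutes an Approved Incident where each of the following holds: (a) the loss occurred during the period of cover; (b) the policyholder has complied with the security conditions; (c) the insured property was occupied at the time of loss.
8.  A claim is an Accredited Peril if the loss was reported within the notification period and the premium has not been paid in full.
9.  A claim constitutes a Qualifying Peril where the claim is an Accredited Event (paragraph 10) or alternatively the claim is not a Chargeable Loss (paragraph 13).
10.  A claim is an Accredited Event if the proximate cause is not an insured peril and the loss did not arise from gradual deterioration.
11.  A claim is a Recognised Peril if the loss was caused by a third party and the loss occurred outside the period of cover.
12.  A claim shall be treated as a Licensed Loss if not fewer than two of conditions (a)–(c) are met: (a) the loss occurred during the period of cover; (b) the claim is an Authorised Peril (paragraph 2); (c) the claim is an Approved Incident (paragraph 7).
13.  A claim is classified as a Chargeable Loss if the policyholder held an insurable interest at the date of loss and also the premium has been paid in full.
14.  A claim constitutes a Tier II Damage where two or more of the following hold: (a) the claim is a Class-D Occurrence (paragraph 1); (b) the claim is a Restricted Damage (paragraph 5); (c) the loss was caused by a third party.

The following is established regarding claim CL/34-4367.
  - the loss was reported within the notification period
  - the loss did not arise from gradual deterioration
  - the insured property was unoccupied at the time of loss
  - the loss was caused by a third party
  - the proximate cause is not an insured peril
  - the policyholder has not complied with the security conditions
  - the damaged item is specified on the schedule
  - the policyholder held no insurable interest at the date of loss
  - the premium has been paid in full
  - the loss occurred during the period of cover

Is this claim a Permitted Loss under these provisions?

No

paragraph 11 — Recognised Peril: [the loss was caused by a third party? yes] AND [the loss occurred outside the period of cover? no] → not satisfied.
paragraph 4 — Certified Peril: [the loss arose from gradual deterioration? no] AND [the proximate cause is an insured peril? no] → not satisfied.
paragraph 6 — Permitted Loss: [the insured property was occupied at the time of loss? no] AND [Recognised Peril (paragraph 11)? no] AND [Certified Peril (paragraph 4)? no] → not satisfied.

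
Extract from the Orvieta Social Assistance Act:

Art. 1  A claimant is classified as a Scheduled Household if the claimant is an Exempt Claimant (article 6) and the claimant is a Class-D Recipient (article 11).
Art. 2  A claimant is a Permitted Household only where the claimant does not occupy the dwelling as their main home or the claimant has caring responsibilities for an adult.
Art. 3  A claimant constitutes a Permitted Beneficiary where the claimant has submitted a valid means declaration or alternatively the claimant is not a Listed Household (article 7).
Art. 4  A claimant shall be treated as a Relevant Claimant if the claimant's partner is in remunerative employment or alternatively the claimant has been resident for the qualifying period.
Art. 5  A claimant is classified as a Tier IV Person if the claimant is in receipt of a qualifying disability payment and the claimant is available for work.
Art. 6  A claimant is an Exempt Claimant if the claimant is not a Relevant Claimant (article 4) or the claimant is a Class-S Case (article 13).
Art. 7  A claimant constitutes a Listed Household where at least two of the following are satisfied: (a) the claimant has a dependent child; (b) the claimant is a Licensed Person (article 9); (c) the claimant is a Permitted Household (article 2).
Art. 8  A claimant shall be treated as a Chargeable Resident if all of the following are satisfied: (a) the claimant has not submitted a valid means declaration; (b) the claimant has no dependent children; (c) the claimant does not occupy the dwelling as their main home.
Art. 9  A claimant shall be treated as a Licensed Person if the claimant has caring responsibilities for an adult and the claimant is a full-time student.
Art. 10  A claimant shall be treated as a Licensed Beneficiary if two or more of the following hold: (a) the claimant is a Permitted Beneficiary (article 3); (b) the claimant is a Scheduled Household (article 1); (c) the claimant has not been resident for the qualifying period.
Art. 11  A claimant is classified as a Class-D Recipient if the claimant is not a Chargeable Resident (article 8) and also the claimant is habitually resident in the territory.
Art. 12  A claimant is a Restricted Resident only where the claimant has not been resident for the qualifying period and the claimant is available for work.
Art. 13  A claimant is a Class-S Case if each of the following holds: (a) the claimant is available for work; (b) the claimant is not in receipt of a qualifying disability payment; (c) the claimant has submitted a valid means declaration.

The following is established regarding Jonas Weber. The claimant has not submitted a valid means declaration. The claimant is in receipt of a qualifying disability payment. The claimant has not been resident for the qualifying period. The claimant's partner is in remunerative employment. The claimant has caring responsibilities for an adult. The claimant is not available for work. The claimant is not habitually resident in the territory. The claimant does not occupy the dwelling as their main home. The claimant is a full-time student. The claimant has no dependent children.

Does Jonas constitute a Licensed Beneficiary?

Under article 9: the claimant has caring responsibilities for an adult? yes; and the claimant is a full-time student? yes. So the claimant is a Licensed Person.
Under article 2: the claimant does not occupy the dwelling as their main home? yes; or the claimant has caring responsibilities for an adult? yes. So the claimant is a Permitted Household.
Under article 7: the claimant has a dependent child? no; Licensed Person (article 9)? yes; Permitted Household (article 2)? yes — 2 of 3 hold (need ≥2) → satisfied.
Under article 3: the claimant has submitted a valid means declaration? no; or not a Listed Household (article 7)? no. So the claimant is not a Permitted Beneficiary.
Under article 4: the claimant's partner is in remunerative employment? yes; or the claimant has been resident for the qualifying period? no. So the claimant is a Relevant Claimant.
Under article 13: the claimant is available for work? no; and the claimant is not in receipt of a qualifying disability payment? no; and the claimant has submitted a valid means declaration? no. So the claimant is not a Class-S Case.
Under article 6: not a Relevant Claimant (article 4)? no; or Class-S Case (article 13)? no. So the claimant is not an Exempt Claimant.
Under article 8: the claimant has not submitted a valid means declaration? yes; and the claimant has no dependent children? yes; and the claimant does not occupy the dwelling as their main home? yes. So the claimant is a Chargeable Resident.
Under article 11: not a Chargeable Resident (article 8)? no; and the claimant is habitually resident in the territory? no. So the claimant is not a Class-D Recipient.
Under article 1: Exempt Claimant (article 6)? no; and Class-D Recipient (article 11)? no. So the claimant is not a Scheduled Household.
Under article 10: Permitted Beneficiary (article 3)? no; Scheduled Household (article 1)? no; the claimant has not been resident for the qualifying period? yes — 1 of 3 hold (need ≥2) → not satisfied.

No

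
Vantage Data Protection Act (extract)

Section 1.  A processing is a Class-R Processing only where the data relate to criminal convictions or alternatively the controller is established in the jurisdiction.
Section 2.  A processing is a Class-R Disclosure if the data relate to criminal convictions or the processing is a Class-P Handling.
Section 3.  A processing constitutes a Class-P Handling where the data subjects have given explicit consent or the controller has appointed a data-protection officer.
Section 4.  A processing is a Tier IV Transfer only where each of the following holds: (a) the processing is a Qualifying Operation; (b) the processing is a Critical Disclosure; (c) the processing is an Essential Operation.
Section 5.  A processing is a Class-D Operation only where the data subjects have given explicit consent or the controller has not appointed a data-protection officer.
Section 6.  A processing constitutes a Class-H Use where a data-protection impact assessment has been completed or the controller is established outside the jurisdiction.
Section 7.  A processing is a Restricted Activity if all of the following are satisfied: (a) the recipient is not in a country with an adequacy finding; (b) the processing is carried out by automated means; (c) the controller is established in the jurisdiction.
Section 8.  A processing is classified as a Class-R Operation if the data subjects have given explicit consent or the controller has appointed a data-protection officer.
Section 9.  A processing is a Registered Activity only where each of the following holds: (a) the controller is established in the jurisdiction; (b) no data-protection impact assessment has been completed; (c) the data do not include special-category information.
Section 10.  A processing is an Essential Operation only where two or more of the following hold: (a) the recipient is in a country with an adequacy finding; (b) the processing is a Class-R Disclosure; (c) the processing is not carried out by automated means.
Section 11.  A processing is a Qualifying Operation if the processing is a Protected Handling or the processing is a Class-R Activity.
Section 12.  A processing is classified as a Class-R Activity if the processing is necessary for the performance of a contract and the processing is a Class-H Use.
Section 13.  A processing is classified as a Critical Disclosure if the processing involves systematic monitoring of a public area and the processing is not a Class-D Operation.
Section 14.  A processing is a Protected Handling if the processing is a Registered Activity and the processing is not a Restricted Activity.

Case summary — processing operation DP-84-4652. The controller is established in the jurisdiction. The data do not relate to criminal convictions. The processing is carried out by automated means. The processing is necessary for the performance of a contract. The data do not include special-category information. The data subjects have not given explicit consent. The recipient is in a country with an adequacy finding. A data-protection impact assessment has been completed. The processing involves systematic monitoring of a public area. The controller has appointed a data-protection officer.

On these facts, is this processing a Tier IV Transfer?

Yes

Under section 9: the controller is established in the jurisdiction? yes; and no data-protection impact assessment has been completed? no; and the data do not include special-category information? yes. So the processing is not a Registered Activity.
Under section 7: the recipient is not in a country with an adequacy finding? no; and the processing is carried out by automated means? yes; and the controller is established in the jurisdiction? yes. So the processing is not a Restricted Activity.
Under section 14: Registered Activity (section 9)? no; and not a Restricted Activity (section 7)? yes. So the processing is not a Protected Handling.
Under section 6: a data-protection impact assessment has been completed? yes; or the controller is established outside the jurisdiction? no. So the processing is a Class-H Use.
Under section 12: the processing is necessary for the performance of a contract? yes; and Class-H Use (section 6)? yes. So the processing is a Class-R Activity.
Under section 11: Protected Handling (section 14)? no; or Class-R Activity (section 12)? yes. So the processing is a Qualifying Operation.
Under section 5: the data subjects have given explicit consent? no; or the controller has not appointed a data-protection officer? no. So the processing is not a Class-D Operation.
Under section 13: the processing involves systematic monitoring of a public area? yes; and not a Class-D Operation (section 5)? yes. So the processing is a Critical Disclosure.
Under section 3: the data subjects have given explicit consent? no; or the controller has appointed a data-protection officer? yes. So the processing is a Class-P Handling.
Under section 2: the data relate to criminal convictions? no; or Class-P Handling (section 3)? yes. So the processing is a Class-R Disclosure.
Under section 10: the recipient is in a country with an adequacy finding? yes; Class-R Disclosure (section 2)? yes; the processing is not carried out by automated means? no — 2 of 3 hold (need ≥2) → satisfied.
Under section 4: Qualifying Operation (section 11)? yes; and Critical Disclosure (section 13)? yes; and Essential Operation (section 10)? yes. So the processing is a Tier IV Transfer.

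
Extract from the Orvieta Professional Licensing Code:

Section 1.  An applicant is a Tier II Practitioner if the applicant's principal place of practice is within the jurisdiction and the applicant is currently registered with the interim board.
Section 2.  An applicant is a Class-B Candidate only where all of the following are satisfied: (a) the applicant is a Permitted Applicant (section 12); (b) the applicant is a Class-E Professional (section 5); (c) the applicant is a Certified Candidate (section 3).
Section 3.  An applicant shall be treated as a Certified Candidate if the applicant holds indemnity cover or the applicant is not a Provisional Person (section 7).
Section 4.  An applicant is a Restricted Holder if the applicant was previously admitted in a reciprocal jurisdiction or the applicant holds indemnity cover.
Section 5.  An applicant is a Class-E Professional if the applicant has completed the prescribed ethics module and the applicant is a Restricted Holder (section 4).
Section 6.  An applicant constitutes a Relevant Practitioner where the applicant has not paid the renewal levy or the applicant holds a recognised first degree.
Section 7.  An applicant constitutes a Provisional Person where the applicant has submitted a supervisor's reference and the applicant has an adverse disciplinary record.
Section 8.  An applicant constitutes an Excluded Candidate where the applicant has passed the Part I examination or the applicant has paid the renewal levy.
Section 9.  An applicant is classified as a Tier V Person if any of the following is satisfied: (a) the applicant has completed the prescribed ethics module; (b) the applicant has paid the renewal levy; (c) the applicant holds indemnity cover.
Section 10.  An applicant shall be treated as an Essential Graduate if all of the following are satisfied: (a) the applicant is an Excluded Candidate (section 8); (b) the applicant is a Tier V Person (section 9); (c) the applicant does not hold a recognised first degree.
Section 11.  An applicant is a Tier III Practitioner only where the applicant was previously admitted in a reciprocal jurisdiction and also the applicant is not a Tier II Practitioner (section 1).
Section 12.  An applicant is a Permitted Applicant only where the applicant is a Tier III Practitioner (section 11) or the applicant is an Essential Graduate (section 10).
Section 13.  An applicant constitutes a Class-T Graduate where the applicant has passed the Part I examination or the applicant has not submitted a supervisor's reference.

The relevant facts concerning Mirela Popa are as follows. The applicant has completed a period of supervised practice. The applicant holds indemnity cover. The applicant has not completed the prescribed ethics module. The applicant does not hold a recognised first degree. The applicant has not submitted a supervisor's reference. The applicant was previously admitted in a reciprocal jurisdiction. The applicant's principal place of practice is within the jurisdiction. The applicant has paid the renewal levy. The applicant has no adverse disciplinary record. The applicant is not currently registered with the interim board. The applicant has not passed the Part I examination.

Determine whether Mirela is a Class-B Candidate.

section 1 — Tier II Practitioner: [the applicant's principal place of practice is within the jurisdiction? yes] AND [the applicant is currently registered with the interim board? no] → not satisfied.
section 11 — Tier III Practitioner: [the applicant was previously admitted in a reciprocal jurisdiction? yes] AND [not a Tier II Practitioner (section 1)? yes] → satisfied.
section 8 — Excluded Candidate: [the applicant has passed the Part I examination? no] OR [the applicant has paid the renewal levy? yes] → satisfied.
section 9 — Tier V Person: [the applicant has completed the prescribed ethics module? no] OR [the applicant has paid the renewal levy? yes] OR [the applicant holds indemnity cover? yes] → satisfied.
section 10 — Essential Graduate: [Excluded Candidate (section 8)? yes] AND [Tier V Person (section 9)? yes] AND [the applicant does not hold a recognised first degree? yes] → satisfied.
section 12 — Permitted Applicant: [Tier III Practitioner (section 11)? yes] OR [Essential Graduate (section 10)? yes] → satisfied.
section 4 — Restricted Holder: [the applicant was previously admitted in a reciprocal jurisdiction? yes] OR [the applicant holds indemnity cover? yes] → satisfied.
section 5 — Class-E Professional: [the applicant has completed the prescribed ethics module? no] AND [Restricted Holder (section 4)? yes] → not satisfied.
section 7 — Provisional Person: [the applicant has submitted a supervisor's reference? no] AND [the applicant has an adverse disciplinary record? no] → not satisfied.
section 3 — Certified Candidate: [the applicant holds indemnity cover? yes] OR [not a Provisional Person (section 7)? yes] → satisfied.
section 2 — Class-B Candidate: [Permitted Applicant (section 12)? yes] AND [Class-E Professional (section 5)? no] AND [Certified Candidate (section 3)? yes] → not satisfied.

No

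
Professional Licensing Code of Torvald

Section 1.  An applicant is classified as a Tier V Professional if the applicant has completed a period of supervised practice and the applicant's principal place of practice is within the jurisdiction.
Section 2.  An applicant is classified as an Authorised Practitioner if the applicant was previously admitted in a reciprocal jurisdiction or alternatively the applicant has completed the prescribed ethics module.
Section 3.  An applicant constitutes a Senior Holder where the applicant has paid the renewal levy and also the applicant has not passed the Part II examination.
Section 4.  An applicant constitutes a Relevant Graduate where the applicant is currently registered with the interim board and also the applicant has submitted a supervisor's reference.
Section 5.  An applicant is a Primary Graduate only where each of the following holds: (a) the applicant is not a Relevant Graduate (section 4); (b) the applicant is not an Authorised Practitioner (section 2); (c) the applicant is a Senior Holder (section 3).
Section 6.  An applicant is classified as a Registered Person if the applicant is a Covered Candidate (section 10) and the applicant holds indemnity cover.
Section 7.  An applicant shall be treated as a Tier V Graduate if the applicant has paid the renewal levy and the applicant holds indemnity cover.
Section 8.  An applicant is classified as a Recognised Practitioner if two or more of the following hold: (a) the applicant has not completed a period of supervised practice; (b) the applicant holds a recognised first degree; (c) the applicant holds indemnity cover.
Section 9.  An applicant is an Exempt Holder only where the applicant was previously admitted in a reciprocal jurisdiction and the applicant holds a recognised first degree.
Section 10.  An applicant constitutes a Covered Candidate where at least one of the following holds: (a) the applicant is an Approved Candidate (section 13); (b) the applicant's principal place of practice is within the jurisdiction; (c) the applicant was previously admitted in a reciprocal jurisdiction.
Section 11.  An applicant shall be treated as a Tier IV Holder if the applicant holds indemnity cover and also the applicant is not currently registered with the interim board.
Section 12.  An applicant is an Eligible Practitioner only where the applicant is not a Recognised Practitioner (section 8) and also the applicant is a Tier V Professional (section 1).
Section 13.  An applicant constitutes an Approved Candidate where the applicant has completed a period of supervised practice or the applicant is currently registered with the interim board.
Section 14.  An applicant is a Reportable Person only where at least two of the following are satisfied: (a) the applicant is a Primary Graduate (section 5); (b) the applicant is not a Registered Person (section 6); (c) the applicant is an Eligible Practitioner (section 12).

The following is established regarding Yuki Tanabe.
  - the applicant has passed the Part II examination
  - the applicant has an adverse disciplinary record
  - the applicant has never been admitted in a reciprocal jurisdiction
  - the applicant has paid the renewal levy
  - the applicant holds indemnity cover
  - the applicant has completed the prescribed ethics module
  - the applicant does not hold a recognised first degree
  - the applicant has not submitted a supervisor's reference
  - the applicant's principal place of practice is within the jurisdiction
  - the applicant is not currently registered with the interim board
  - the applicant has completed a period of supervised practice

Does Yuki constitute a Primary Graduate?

No

Under section 4: the applicant is currently registered with the interim board? no; and the applicant has submitted a supervisor's reference? no. So the applicant is not a Relevant Graduate.
Under section 2: the applicant was previously admitted in a reciprocal jurisdiction? no; or the applicant has completed the prescribed ethics module? yes. So the applicant is an Authorised Practitioner.
Under section 3: the applicant has paid the renewal levy? yes; and the applicant has not passed the Part II examination? no. So the applicant is not a Senior Holder.
Under section 5: not a Relevant Graduate (section 4)? yes; and not an Authorised Practitioner (section 2)? no; and Senior Holder (section 3)? no. So the applicant is not a Primary Graduate.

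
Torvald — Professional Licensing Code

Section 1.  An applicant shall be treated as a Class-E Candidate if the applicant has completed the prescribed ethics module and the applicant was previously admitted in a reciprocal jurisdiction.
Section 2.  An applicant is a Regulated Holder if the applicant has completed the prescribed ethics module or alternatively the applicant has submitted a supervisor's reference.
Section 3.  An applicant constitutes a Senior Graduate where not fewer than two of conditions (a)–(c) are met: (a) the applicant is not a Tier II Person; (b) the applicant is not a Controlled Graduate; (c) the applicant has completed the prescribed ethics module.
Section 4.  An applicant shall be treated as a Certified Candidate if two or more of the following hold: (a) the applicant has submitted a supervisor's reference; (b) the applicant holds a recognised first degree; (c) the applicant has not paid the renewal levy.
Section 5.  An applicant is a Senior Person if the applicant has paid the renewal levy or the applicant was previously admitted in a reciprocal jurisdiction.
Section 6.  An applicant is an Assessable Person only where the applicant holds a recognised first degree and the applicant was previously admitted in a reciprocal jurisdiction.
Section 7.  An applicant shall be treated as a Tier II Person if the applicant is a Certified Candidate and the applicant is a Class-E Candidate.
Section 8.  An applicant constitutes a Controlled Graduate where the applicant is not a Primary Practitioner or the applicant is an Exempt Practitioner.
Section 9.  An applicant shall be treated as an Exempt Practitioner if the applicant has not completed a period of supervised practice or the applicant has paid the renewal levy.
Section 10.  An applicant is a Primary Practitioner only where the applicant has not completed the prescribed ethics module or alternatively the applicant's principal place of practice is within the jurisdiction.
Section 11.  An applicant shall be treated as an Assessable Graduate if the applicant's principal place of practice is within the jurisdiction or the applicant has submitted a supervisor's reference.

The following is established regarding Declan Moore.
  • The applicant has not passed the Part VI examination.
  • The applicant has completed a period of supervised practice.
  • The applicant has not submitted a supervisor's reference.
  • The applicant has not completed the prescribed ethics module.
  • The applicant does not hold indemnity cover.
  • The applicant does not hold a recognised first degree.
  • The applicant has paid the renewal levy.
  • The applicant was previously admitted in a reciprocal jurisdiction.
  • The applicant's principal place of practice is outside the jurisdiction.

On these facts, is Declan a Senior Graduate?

No

section 4 — Certified Candidate: the applicant has submitted a supervisor's reference? no; the applicant holds a recognised first degree? no; the applicant has not paid the renewal levy? no — 0 of 3 hold (need ≥2) → not satisfied.
section 1 — Class-E Candidate: [the applicant has completed the prescribed ethics module? no] AND [the applicant was previously admitted in a reciprocal jurisdiction? yes] → not satisfied.
section 7 — Tier II Person: [Certified Candidate (section 4)? no] AND [Class-E Candidate (section 1)? no] → not satisfied.
section 10 — Primary Practitioner: [the applicant has not completed the prescribed ethics module? yes] OR [the applicant's principal place of practice is within the jurisdiction? no] → satisfied.
section 9 — Exempt Practitioner: [the applicant has not completed a period of supervised practice? no] OR [the applicant has paid the renewal levy? yes] → satisfied.
section 8 — Controlled Graduate: [not a Primary Practitioner (section 10)? no] OR [Exempt Practitioner (section 9)? yes] → satisfied.
section 3 — Senior Graduate: not a Tier II Person (section 7)? yes; not a Controlled Graduate (section 8)? no; the applicant has completed the prescribed ethics module? no — 1 of 3 hold (need ≥2) → not satisfied.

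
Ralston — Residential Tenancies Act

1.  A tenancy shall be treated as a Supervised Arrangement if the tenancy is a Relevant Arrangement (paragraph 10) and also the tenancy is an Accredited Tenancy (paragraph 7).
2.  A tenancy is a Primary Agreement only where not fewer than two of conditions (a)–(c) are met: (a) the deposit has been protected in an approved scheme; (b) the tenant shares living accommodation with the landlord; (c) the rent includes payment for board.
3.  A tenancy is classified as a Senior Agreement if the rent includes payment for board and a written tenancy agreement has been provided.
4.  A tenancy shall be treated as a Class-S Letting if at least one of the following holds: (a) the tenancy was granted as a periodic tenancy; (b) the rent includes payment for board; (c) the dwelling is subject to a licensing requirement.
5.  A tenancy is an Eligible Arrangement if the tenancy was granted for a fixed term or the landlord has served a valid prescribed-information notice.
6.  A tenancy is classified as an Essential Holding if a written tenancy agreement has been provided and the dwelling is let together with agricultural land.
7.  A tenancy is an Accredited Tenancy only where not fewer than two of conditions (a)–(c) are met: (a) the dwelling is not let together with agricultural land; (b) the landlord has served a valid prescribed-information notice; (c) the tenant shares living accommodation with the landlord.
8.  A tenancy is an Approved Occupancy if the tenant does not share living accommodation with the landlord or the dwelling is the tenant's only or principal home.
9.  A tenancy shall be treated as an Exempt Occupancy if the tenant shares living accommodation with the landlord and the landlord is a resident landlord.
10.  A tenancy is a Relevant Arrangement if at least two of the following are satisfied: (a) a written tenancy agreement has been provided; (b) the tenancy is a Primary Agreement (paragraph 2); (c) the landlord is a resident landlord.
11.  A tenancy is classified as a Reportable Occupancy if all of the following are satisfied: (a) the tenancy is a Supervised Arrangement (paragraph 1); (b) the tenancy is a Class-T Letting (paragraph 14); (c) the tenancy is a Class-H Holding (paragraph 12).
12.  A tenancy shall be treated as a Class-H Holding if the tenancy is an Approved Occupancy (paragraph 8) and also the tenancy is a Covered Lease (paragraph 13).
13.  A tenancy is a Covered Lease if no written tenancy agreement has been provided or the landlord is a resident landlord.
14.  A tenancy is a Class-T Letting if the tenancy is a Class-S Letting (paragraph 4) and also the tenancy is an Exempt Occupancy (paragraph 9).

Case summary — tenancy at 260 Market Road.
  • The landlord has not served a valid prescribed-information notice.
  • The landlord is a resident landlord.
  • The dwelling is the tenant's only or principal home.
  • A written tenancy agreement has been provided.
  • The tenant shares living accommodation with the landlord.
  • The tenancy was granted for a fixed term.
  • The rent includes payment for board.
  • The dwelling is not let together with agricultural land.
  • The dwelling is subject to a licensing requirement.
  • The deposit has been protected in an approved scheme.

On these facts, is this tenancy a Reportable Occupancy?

Yes

paragraph 2 — Primary Agreement: the deposit has been protected in an approved scheme? yes; the tenant shares living accommodation with the landlord? yes; the rent includes payment for board? yes — 3 of 3 hold (need ≥2) → satisfied.
paragraph 10 — Relevant Arrangement: a written tenancy agreement has been provided? yes; Primary Agreement (paragraph 2)? yes; the landlord is a resident landlord? yes — 3 of 3 hold (need ≥2) → satisfied.
paragraph 7 — Accredited Tenancy: the dwelling is not let together with agricultural land? yes; the landlord has served a valid prescribed-information notice? no; the tenant shares living accommodation with the landlord? yes — 2 of 3 hold (need ≥2) → satisfied.
paragraph 1 — Supervised Arrangement: [Relevant Arrangement (paragraph 10)? yes] AND [Accredited Tenancy (paragraph 7)? yes] → satisfied.
paragraph 4 — Class-S Letting: [the tenancy was granted as a periodic tenancy? no] OR [the rent includes payment for board? yes] OR [the dwelling is subject to a licensing requirement? yes] → satisfied.
paragraph 9 — Exempt Occupancy: [the tenant shares living accommodation with the landlord? yes] AND [the landlord is a resident landlord? yes] → satisfied.
paragraph 14 — Class-T Letting: [Class-S Letting (paragraph 4)? yes] AND [Exempt Occupancy (paragraph 9)? yes] → satisfied.
paragraph 8 — Approved Occupancy: [the tenant does not share living accommodation with the landlord? no] OR [the dwelling is the tenant's only or principal home? yes] → satisfied.
paragraph 13 — Covered Lease: [no written tenancy agreement has been provided? no] OR [the landlord is a resident landlord? yes] → satisfied.
paragraph 12 — Class-H Holding: [Approved Occupancy (paragraph 8)? yes] AND [Covered Lease (paragraph 13)? yes] → satisfied.
paragraph 11 — Reportable Occupancy: [Supervised Arrangement (paragraph 1)? yes] AND [Class-T Letting (paragraph 14)? yes] AND [Class-H Holding (paragraph 12)? yes] → satisfied.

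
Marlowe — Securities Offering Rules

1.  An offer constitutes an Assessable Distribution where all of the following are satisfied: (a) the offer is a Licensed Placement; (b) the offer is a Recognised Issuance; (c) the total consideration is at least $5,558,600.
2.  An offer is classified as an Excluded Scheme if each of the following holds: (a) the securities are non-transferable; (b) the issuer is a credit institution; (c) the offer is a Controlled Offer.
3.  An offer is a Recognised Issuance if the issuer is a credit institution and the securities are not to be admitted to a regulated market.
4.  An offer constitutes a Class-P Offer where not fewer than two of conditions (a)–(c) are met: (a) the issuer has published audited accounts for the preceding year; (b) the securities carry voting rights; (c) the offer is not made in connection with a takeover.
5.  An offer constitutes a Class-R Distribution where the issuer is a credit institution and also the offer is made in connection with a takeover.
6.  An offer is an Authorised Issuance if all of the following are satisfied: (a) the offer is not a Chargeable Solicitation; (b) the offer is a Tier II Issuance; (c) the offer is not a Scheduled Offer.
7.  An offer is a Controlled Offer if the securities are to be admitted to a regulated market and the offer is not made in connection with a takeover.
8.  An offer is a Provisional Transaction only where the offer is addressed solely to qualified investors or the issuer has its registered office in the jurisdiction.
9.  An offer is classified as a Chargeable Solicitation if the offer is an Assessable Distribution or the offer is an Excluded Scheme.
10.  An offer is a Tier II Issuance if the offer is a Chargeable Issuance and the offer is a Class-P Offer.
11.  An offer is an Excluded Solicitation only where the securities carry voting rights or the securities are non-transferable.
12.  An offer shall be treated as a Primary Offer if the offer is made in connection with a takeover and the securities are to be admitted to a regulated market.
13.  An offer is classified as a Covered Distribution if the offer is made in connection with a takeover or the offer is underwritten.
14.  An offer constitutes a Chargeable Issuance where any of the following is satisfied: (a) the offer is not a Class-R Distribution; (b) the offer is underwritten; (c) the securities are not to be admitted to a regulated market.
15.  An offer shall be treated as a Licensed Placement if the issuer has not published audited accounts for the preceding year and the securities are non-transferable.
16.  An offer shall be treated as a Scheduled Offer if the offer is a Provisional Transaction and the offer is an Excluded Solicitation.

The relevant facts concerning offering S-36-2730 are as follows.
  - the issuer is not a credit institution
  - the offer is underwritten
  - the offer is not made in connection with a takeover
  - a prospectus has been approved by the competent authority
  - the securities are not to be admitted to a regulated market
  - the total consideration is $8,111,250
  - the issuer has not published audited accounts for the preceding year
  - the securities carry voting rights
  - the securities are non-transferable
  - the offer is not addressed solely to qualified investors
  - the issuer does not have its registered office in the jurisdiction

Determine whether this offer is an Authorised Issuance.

Under paragraph 15: the issuer has not published audited accounts for the preceding year? yes; and the securities are non-transferable? yes. So the offer is a Licensed Placement.
Under paragraph 3: the issuer is a credit institution? no; and the securities are not to be admitted to a regulated market? yes. So the offer is not a Recognised Issuance.
Under paragraph 1: Licensed Placement (paragraph 15)? yes; and Recognised Issuance (paragraph 3)? no; and total consideration: $8,111,250 ≥ $5,558,600? yes. So the offer is not an Assessable Distribution.
Under paragraph 7: the securities are to be admitted to a regulated market? no; and the offer is not made in connection with a takeover? yes. So the offer is not a Controlled Offer.
Under paragraph 2: the securities are non-transferable? yes; and the issuer is a credit institution? no; and Controlled Offer (paragraph 7)? no. So the offer is not an Excluded Scheme.
Under paragraph 9: Assessable Distribution (paragraph 1)? no; or Excluded Scheme (paragraph 2)? no. So the offer is not a Chargeable Solicitation.
Under paragraph 5: the issuer is a credit institution? no; and the offer is made in connection with a takeover? no. So the offer is not a Class-R Distribution.
Under paragraph 14: not a Class-R Distribution (paragraph 5)? yes; or the offer is underwritten? yes; or the securities are not to be admitted to a regulated market? yes. So the offer is a Chargeable Issuance.
Under paragraph 4: the issuer has published audited accounts for the preceding year? no; the securities carry voting rights? yes; the offer is not made in connection with a takeover? yes — 2 of 3 hold (need ≥2) → satisfied.
Under paragraph 10: Chargeable Issuance (paragraph 14)? yes; and Class-P Offer (paragraph 4)? yes. So the offer is a Tier II Issuance.
Under paragraph 8: the offer is addressed solely to qualified investors? no; or the issuer has its registered office in the jurisdiction? no. So the offer is not a Provisional Transaction.
Under paragraph 11: the securities carry voting rights? yes; or the securities are non-transferable? yes. So the offer is an Excluded Solicitation.
Under paragraph 16: Provisional Transaction (paragraph 8)? no; and Excluded Solicitation (paragraph 11)? yes. So the offer is not a Scheduled Offer.
Under paragraph 6: not a Chargeable Solicitation (paragraph 9)? yes; and Tier II Issuance (paragraph 10)? yes; and not a Scheduled Offer (paragraph 16)? yes. So the offer is an Authorised Issuance.

Yes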